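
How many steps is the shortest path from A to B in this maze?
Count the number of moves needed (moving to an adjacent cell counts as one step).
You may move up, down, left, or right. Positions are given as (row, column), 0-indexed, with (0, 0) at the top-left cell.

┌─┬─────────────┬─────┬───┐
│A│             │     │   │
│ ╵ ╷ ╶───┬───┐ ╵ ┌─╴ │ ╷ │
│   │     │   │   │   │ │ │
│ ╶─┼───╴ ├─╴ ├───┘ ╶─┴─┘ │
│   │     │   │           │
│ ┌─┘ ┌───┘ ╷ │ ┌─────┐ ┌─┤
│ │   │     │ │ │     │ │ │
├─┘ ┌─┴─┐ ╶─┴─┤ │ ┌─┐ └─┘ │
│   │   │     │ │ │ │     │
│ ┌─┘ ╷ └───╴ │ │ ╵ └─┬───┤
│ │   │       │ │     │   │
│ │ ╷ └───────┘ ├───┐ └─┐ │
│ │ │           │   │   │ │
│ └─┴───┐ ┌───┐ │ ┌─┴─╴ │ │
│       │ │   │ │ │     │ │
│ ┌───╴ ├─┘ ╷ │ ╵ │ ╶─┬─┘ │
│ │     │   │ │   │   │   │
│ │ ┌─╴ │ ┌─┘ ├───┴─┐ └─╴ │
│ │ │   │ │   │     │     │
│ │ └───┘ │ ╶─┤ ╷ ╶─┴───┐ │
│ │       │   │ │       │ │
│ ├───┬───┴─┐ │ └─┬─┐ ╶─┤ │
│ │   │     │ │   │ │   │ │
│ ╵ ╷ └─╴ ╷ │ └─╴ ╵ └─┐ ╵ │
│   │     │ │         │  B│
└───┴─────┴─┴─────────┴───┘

Using BFS to find shortest path:
Start: (0, 0), End: (12, 12)
Path found:
(0,0) → (1,0) → (1,1) → (0,1) → (0,2) → (1,2) → (1,3) → (1,4) → (2,4) → (2,3) → (2,2) → (3,2) → (3,1) → (4,1) → (4,0) → (5,0) → (6,0) → (7,0) → (7,1) → (7,2) → (7,3) → (8,3) → (8,2) → (8,1) → (9,1) → (10,1) → (10,2) → (10,3) → (10,4) → (9,4) → (8,4) → (8,5) → (7,5) → (7,6) → (8,6) → (9,6) → (9,5) → (10,5) → (10,6) → (11,6) → (12,6) → (12,7) → (12,8) → (11,8) → (11,7) → (10,7) → (9,7) → (9,8) → (10,8) → (10,9) → (10,10) → (11,10) → (11,11) → (12,11) → (12,12)
Number of steps: 54

Solution:

┌─┬─────────────┬─────┬───┐
│A│↱ ↓          │     │   │
│ ╵ ╷ ╶───┬───┐ ╵ ┌─╴ │ ╷ │
│↳ ↑│↳ → ↓│   │   │   │ │ │
│ ╶─┼───╴ ├─╴ ├───┘ ╶─┴─┘ │
│   │↓ ← ↲│   │           │
│ ┌─┘ ┌───┘ ╷ │ ┌─────┐ ┌─┤
│ │↓ ↲│     │ │ │     │ │ │
├─┘ ┌─┴─┐ ╶─┴─┤ │ ┌─┐ └─┘ │
│↓ ↲│   │     │ │ │ │     │
│ ┌─┘ ╷ └───╴ │ │ ╵ └─┬───┤
│↓│   │       │ │     │   │
│ │ ╷ └───────┘ ├───┐ └─┐ │
│↓│ │           │   │   │ │
│ └─┴───┐ ┌───┐ │ ┌─┴─╴ │ │
│↳ → → ↓│ │↱ ↓│ │ │     │ │
│ ┌───╴ ├─┘ ╷ │ ╵ │ ╶─┬─┘ │
│ │↓ ← ↲│↱ ↑│↓│   │   │   │
│ │ ┌─╴ │ ┌─┘ ├───┴─┐ └─╴ │
│ │↓│   │↑│↓ ↲│↱ ↓  │     │
│ │ └───┘ │ ╶─┤ ╷ ╶─┴───┐ │
│ │↳ → → ↑│↳ ↓│↑│↳ → ↓  │ │
│ ├───┬───┴─┐ │ └─┬─┐ ╶─┤ │
│ │   │     │↓│↑ ↰│ │↳ ↓│ │
│ ╵ ╷ └─╴ ╷ │ └─╴ ╵ └─┐ ╵ │
│   │     │ │↳ → ↑    │↳ B│
└───┴─────┴─┴─────────┴───┘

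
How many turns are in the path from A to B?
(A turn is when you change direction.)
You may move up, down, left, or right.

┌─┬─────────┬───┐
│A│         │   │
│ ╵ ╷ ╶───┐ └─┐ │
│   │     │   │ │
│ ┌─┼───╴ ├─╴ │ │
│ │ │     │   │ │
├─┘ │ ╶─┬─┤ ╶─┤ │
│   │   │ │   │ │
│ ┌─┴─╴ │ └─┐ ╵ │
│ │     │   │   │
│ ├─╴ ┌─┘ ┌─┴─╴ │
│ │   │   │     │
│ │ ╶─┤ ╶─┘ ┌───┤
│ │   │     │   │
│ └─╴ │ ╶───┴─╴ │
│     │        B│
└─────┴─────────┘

Directions: down, right, up, right, right, right, right, down, right, down, left, down, right, down, right, down, left, left, down, left, left, down, right, right, right, right
Number of turns: 17

Solution:

┌─┬─────────┬───┐
│A│↱ → → → ↓│   │
│ ╵ ╷ ╶───┐ └─┐ │
│↳ ↑│     │↳ ↓│ │
│ ┌─┼───╴ ├─╴ │ │
│ │ │     │↓ ↲│ │
├─┘ │ ╶─┬─┤ ╶─┤ │
│   │   │ │↳ ↓│ │
│ ┌─┴─╴ │ └─┐ ╵ │
│ │     │   │↳ ↓│
│ ├─╴ ┌─┘ ┌─┴─╴ │
│ │   │   │↓ ← ↲│
│ │ ╶─┤ ╶─┘ ┌───┤
│ │   │↓ ← ↲│   │
│ └─╴ │ ╶───┴─╴ │
│     │↳ → → → B│
└─────┴─────────┘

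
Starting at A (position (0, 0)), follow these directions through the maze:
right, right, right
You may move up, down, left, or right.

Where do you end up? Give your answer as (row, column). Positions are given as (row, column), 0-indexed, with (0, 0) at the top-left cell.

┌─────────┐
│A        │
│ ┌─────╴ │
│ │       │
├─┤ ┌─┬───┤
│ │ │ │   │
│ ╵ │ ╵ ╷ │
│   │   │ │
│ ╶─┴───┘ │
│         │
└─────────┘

Following directions step by step:
Start: (0, 0)
  right: (0, 0) → (0, 1)
  right: (0, 1) → (0, 2)
  right: (0, 2) → (0, 3)
Final position: (0, 3)

Path taken:

┌─────────┐
│A → → B  │
│ ┌─────╴ │
│ │       │
├─┤ ┌─┬───┤
│ │ │ │   │
│ ╵ │ ╵ ╷ │
│   │   │ │
│ ╶─┴───┘ │
│         │
└─────────┘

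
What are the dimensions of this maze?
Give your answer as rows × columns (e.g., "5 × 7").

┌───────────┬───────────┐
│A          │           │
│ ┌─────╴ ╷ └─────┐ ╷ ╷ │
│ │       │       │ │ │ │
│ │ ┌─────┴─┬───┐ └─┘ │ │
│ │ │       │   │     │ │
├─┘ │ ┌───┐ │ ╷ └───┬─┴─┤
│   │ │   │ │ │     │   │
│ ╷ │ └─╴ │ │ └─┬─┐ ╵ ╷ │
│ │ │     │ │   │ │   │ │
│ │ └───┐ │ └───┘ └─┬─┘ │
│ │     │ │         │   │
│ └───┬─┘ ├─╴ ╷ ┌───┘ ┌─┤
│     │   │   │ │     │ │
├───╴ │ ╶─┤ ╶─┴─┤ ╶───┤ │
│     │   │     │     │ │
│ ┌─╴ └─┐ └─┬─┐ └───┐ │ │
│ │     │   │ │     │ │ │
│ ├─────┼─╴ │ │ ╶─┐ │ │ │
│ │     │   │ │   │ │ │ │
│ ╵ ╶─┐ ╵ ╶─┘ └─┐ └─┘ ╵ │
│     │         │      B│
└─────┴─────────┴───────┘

Counting the maze dimensions:
Rows (vertical): 11
Columns (horizontal): 12
Dimensions: 11 × 12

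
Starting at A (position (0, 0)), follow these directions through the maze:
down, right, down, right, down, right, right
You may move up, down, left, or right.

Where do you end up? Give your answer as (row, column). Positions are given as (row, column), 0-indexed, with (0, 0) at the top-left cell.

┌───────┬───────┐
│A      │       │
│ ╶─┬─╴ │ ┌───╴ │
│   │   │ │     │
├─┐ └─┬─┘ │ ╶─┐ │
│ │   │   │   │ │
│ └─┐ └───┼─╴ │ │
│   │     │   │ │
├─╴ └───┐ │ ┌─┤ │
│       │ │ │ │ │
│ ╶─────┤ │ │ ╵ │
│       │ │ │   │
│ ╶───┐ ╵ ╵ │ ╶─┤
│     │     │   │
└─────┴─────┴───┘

Following directions step by step:
Start: (0, 0)
  down: (0, 0) → (1, 0)
  right: (1, 0) → (1, 1)
  down: (1, 1) → (2, 1)
  right: (2, 1) → (2, 2)
  down: (2, 2) → (3, 2)
  right: (3, 2) → (3, 3)
  right: (3, 3) → (3, 4)
Final position: (3, 4)

Path taken:

┌───────┬───────┐
│A      │       │
│ ╶─┬─╴ │ ┌───╴ │
│↳ ↓│   │ │     │
├─┐ └─┬─┘ │ ╶─┐ │
│ │↳ ↓│   │   │ │
│ └─┐ └───┼─╴ │ │
│   │↳ → B│   │ │
├─╴ └───┐ │ ┌─┤ │
│       │ │ │ │ │
│ ╶─────┤ │ │ ╵ │
│       │ │ │   │
│ ╶───┐ ╵ ╵ │ ╶─┤
│     │     │   │
└─────┴─────┴───┘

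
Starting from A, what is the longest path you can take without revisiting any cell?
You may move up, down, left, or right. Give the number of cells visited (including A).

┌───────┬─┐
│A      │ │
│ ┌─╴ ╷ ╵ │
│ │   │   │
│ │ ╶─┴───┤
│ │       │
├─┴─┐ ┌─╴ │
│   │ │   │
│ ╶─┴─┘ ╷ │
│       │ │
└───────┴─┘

Finding longest simple path using DFS:
Start: (0, 0)
Longest path visits 17 cells
Path: A → right → right → down → left → down → right → right → right → down → left → down → left → left → left → up → right

Solution:

┌───────┬─┐
│A → ↓  │ │
│ ┌─╴ ╷ ╵ │
│ │↓ ↲│   │
│ │ ╶─┴───┤
│ │↳ → → ↓│
├─┴─┐ ┌─╴ │
│↱ B│ │↓ ↲│
│ ╶─┴─┘ ╷ │
│↑ ← ← ↲│ │
└───────┴─┘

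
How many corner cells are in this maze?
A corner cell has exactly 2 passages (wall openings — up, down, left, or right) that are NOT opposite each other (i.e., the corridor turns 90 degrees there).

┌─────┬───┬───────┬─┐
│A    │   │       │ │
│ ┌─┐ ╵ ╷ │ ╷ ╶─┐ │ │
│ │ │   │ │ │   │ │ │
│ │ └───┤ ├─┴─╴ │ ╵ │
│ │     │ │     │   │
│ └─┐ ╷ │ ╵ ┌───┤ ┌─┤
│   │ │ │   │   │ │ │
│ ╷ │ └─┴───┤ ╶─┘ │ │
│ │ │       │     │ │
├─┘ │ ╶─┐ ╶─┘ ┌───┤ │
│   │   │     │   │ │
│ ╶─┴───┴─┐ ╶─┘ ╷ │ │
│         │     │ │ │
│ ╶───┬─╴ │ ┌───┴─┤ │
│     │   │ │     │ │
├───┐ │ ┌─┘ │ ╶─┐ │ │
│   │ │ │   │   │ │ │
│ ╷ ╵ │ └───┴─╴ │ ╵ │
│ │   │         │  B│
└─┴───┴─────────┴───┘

Counting corner cells (2 non-opposite passages):
Total corners: 46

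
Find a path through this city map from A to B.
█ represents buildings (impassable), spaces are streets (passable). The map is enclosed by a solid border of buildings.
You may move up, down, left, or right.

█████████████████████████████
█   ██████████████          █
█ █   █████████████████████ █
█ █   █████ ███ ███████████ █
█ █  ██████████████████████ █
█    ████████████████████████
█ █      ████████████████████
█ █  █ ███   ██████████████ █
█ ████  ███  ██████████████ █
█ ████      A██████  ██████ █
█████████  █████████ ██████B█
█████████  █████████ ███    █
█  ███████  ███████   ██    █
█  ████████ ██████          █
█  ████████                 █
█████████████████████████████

Finding the shortest path from A to B:
Movement: cardinal only
Path length: 28 steps
Directions: left → left → down → down → down → right → down → down → right → right → right → right → right → right → right → up → right → right → right → right → right → right → up → up → right → right → right → up

Solution:

█████████████████████████████
█   ██████████████          █
█ █   █████████████████████ █
█ █   █████ ███ ███████████ █
█ █  ██████████████████████ █
█    ████████████████████████
█ █      ████████████████████
█ █  █ ███   ██████████████ █
█ ████  ███  ██████████████ █
█ ████    ↓←A██████  ██████ █
█████████ ↓█████████ ██████B█
█████████ ↓█████████ ███↱→→↑█
█  ███████↳↓███████   ██↑   █
█  ████████↓██████↱→→→→→↑   █
█  ████████↳→→→→→→↑         █
█████████████████████████████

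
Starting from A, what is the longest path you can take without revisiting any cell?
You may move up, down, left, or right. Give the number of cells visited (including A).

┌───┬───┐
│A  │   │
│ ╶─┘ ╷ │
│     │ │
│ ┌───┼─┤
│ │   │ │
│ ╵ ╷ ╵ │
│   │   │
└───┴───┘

Finding longest simple path using DFS:
Start: (0, 0)
Longest path visits 10 cells
Path: A → down → down → down → right → up → right → down → right → up

Solution:

┌───┬───┐
│A  │   │
│ ╶─┘ ╷ │
│↓    │ │
│ ┌───┼─┤
│↓│↱ ↓│B│
│ ╵ ╷ ╵ │
│↳ ↑│↳ ↑│
└───┴───┘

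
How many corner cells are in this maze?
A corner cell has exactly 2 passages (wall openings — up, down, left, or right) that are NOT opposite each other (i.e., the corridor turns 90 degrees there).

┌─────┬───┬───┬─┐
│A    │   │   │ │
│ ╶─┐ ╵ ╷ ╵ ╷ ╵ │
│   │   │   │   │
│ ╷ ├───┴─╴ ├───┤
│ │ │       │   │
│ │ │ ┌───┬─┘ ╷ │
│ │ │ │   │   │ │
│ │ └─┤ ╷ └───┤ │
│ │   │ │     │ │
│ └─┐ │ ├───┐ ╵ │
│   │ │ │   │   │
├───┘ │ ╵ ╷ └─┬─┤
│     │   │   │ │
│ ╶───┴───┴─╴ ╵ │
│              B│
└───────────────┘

Counting corner cells (2 non-opposite passages):
Total corners: 36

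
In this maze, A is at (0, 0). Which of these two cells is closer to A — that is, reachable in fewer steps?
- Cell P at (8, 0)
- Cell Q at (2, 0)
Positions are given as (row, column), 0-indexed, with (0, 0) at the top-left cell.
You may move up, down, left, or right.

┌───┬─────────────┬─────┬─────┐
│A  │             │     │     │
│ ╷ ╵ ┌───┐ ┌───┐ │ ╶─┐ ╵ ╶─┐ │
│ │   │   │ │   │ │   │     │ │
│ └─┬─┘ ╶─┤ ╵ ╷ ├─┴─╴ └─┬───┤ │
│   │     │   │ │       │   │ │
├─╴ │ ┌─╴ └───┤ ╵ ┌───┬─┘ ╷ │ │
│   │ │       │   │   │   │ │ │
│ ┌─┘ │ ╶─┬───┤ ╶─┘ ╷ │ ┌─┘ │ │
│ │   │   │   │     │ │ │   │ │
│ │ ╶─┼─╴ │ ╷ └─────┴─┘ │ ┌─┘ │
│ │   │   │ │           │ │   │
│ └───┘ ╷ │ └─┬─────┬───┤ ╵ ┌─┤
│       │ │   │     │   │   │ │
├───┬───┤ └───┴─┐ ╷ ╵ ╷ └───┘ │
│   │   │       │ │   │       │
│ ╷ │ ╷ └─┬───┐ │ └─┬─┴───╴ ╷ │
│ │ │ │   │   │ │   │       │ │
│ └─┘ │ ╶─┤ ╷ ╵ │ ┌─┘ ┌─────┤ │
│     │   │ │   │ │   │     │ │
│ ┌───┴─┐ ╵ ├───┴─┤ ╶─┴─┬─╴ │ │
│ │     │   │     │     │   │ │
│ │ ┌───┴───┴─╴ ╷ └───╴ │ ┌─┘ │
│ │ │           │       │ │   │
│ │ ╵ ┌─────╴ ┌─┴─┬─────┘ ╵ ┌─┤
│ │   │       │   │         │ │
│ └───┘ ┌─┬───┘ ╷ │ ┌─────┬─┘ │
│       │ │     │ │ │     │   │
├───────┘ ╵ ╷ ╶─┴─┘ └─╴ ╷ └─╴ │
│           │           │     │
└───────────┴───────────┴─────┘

Shortest path A → P at (8, 0): 36 steps
Shortest path A → Q at (2, 0): 2 steps

Q is closer (2 steps vs 36 steps).

Path to P:

┌───┬─────────────┬─────┬─────┐
│A  │             │     │     │
│ ╷ ╵ ┌───┐ ┌───┐ │ ╶─┐ ╵ ╶─┐ │
│↓│   │   │ │   │ │   │     │ │
│ └─┬─┘ ╶─┤ ╵ ╷ ├─┴─╴ └─┬───┤ │
│↳ ↓│     │   │ │       │   │ │
├─╴ │ ┌─╴ └───┤ ╵ ┌───┬─┘ ╷ │ │
│↓ ↲│ │       │   │   │   │ │ │
│ ┌─┘ │ ╶─┬───┤ ╶─┘ ╷ │ ┌─┘ │ │
│↓│   │   │   │     │ │ │   │ │
│ │ ╶─┼─╴ │ ╷ └─────┴─┘ │ ┌─┘ │
│↓│   │↱ ↓│ │           │ │   │
│ └───┘ ╷ │ └─┬─────┬───┤ ╵ ┌─┤
│↳ → → ↑│↓│   │     │   │   │ │
├───┬───┤ └───┴─┐ ╷ ╵ ╷ └───┘ │
│   │↓ ↰│↳ → → ↓│ │   │       │
│ ╷ │ ╷ └─┬───┐ │ └─┬─┴───╴ ╷ │
│P│ │↓│↑  │↓ ↰│↓│   │       │ │
│ └─┘ │ ╶─┤ ╷ ╵ │ ┌─┘ ┌─────┤ │
│↑ ← ↲│↑ ↰│↓│↑ ↲│ │   │     │ │
│ ┌───┴─┐ ╵ ├───┴─┤ ╶─┴─┬─╴ │ │
│ │     │↑ ↲│     │     │   │ │
│ │ ┌───┴───┴─╴ ╷ └───╴ │ ┌─┘ │
│ │ │           │       │ │   │
│ │ ╵ ┌─────╴ ┌─┴─┬─────┘ ╵ ┌─┤
│ │   │       │   │         │ │
│ └───┘ ┌─┬───┘ ╷ │ ┌─────┬─┘ │
│       │ │     │ │ │     │   │
├───────┘ ╵ ╷ ╶─┴─┘ └─╴ ╷ └─╴ │
│           │           │     │
└───────────┴───────────┴─────┘

Path to Q:

┌───┬─────────────┬─────┬─────┐
│A  │             │     │     │
│ ╷ ╵ ┌───┐ ┌───┐ │ ╶─┐ ╵ ╶─┐ │
│↓│   │   │ │   │ │   │     │ │
│ └─┬─┘ ╶─┤ ╵ ╷ ├─┴─╴ └─┬───┤ │
│Q  │     │   │ │       │   │ │
├─╴ │ ┌─╴ └───┤ ╵ ┌───┬─┘ ╷ │ │
│   │ │       │   │   │   │ │ │
│ ┌─┘ │ ╶─┬───┤ ╶─┘ ╷ │ ┌─┘ │ │
│ │   │   │   │     │ │ │   │ │
│ │ ╶─┼─╴ │ ╷ └─────┴─┘ │ ┌─┘ │
│ │   │   │ │           │ │   │
│ └───┘ ╷ │ └─┬─────┬───┤ ╵ ┌─┤
│       │ │   │     │   │   │ │
├───┬───┤ └───┴─┐ ╷ ╵ ╷ └───┘ │
│   │   │       │ │   │       │
│ ╷ │ ╷ └─┬───┐ │ └─┬─┴───╴ ╷ │
│ │ │ │   │   │ │   │       │ │
│ └─┘ │ ╶─┤ ╷ ╵ │ ┌─┘ ┌─────┤ │
│     │   │ │   │ │   │     │ │
│ ┌───┴─┐ ╵ ├───┴─┤ ╶─┴─┬─╴ │ │
│ │     │   │     │     │   │ │
│ │ ┌───┴───┴─╴ ╷ └───╴ │ ┌─┘ │
│ │ │           │       │ │   │
│ │ ╵ ┌─────╴ ┌─┴─┬─────┘ ╵ ┌─┤
│ │   │       │   │         │ │
│ └───┘ ┌─┬───┘ ╷ │ ┌─────┬─┘ │
│       │ │     │ │ │     │   │
├───────┘ ╵ ╷ ╶─┴─┘ └─╴ ╷ └─╴ │
│           │           │     │
└───────────┴───────────┴─────┘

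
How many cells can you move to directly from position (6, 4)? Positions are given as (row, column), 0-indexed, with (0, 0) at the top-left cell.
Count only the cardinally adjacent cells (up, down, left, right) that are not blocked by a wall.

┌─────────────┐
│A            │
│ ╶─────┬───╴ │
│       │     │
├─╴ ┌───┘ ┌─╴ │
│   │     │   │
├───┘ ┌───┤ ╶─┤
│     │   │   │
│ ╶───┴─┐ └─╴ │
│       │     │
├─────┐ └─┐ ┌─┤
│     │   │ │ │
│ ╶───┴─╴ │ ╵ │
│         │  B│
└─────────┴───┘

Checking passable neighbors of (6, 4):
Neighbors: (5, 4), (6, 3)
Count: 2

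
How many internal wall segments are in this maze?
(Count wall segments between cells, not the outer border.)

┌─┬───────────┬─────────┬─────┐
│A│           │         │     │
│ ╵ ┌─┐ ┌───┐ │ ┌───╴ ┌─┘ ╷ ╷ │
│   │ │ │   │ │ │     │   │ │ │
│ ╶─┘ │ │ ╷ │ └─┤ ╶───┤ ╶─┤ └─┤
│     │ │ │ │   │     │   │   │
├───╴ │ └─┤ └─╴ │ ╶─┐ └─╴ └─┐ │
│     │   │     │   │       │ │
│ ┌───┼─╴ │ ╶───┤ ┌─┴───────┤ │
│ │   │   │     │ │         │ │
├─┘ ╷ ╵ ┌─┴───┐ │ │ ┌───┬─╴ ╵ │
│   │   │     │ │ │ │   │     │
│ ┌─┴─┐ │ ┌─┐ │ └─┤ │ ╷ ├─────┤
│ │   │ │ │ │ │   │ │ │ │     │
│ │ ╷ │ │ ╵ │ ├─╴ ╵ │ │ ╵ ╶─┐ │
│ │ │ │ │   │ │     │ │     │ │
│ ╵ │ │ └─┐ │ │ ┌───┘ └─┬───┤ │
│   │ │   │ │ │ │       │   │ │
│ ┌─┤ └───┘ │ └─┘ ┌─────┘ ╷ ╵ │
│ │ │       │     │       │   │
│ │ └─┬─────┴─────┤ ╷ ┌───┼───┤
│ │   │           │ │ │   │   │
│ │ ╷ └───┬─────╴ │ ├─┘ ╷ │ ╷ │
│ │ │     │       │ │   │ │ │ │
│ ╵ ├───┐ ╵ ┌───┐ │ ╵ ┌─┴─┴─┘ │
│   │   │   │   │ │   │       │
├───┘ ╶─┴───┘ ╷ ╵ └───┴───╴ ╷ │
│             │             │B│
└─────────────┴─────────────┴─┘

Counting internal wall segments:
Total internal walls: 182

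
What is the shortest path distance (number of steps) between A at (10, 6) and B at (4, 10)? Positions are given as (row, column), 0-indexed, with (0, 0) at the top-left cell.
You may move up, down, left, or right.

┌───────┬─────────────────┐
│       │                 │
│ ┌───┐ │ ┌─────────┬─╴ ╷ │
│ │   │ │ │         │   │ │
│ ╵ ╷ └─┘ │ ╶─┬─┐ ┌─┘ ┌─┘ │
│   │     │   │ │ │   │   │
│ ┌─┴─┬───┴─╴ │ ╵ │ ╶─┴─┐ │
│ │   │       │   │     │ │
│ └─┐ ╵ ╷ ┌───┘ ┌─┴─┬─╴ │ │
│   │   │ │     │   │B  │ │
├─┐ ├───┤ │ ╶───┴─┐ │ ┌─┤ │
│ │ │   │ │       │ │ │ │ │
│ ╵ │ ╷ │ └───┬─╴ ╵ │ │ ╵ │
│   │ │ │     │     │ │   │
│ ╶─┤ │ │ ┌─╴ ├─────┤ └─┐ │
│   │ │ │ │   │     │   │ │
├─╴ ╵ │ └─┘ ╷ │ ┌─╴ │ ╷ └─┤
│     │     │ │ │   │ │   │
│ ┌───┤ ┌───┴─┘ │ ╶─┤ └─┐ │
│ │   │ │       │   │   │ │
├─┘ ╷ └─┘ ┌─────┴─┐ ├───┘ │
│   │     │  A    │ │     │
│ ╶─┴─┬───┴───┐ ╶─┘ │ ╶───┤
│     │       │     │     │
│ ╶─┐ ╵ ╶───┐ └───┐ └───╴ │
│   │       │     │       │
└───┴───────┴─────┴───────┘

Finding path from (10, 6) to (4, 10):
Path: (10,6) → (10,7) → (11,7) → (11,8) → (11,9) → (12,9) → (12,10) → (12,11) → (12,12) → (11,12) → (11,11) → (11,10) → (10,10) → (10,11) → (10,12) → (9,12) → (8,12) → (8,11) → (7,11) → (7,10) → (6,10) → (5,10) → (4,10)
Distance: 22 steps

Solution:

┌───────┬─────────────────┐
│       │                 │
│ ┌───┐ │ ┌─────────┬─╴ ╷ │
│ │   │ │ │         │   │ │
│ ╵ ╷ └─┘ │ ╶─┬─┐ ┌─┘ ┌─┘ │
│   │     │   │ │ │   │   │
│ ┌─┴─┬───┴─╴ │ ╵ │ ╶─┴─┐ │
│ │   │       │   │     │ │
│ └─┐ ╵ ╷ ┌───┘ ┌─┴─┬─╴ │ │
│   │   │ │     │   │B  │ │
├─┐ ├───┤ │ ╶───┴─┐ │ ┌─┤ │
│ │ │   │ │       │ │↑│ │ │
│ ╵ │ ╷ │ └───┬─╴ ╵ │ │ ╵ │
│   │ │ │     │     │↑│   │
│ ╶─┤ │ │ ┌─╴ ├─────┤ └─┐ │
│   │ │ │ │   │     │↑ ↰│ │
├─╴ ╵ │ └─┘ ╷ │ ┌─╴ │ ╷ └─┤
│     │     │ │ │   │ │↑ ↰│
│ ┌───┤ ┌───┴─┘ │ ╶─┤ └─┐ │
│ │   │ │       │   │   │↑│
├─┘ ╷ └─┘ ┌─────┴─┐ ├───┘ │
│   │     │  A ↓  │ │↱ → ↑│
│ ╶─┴─┬───┴───┐ ╶─┘ │ ╶───┤
│     │       │↳ → ↓│↑ ← ↰│
│ ╶─┐ ╵ ╶───┐ └───┐ └───╴ │
│   │       │     │↳ → → ↑│
└───┴───────┴─────┴───────┘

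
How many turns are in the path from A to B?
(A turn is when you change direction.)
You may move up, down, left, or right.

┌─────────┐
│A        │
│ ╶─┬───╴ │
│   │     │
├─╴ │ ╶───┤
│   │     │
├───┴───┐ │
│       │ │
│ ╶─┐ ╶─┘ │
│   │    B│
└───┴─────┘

Directions: right, right, right, right, down, left, left, down, right, right, down, down
Number of turns: 5

Solution:

┌─────────┐
│A → → → ↓│
│ ╶─┬───╴ │
│   │↓ ← ↲│
├─╴ │ ╶───┤
│   │↳ → ↓│
├───┴───┐ │
│       │↓│
│ ╶─┐ ╶─┘ │
│   │    B│
└───┴─────┘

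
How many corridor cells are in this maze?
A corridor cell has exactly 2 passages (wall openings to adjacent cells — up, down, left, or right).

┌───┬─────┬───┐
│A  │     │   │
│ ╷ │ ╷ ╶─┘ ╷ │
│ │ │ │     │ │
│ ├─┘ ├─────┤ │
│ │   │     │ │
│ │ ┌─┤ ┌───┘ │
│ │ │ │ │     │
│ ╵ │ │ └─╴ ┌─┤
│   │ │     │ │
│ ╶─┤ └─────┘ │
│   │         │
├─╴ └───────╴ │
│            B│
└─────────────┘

Counting cells with exactly 2 passages:
Total corridor cells: 37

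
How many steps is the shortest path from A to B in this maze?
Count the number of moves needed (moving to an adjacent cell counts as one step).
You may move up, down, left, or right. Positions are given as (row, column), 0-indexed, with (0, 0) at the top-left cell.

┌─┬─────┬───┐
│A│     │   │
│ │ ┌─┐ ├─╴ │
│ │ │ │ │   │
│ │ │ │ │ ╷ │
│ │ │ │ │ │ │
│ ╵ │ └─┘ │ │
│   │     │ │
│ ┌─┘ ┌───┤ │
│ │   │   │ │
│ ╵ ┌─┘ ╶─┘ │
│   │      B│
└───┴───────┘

Using BFS to find shortest path:
Start: (0, 0), End: (5, 5)
Path found:
(0,0) → (1,0) → (2,0) → (3,0) → (4,0) → (5,0) → (5,1) → (4,1) → (4,2) → (3,2) → (3,3) → (3,4) → (2,4) → (1,4) → (1,5) → (2,5) → (3,5) → (4,5) → (5,5)
Number of steps: 18

Solution:

┌─┬─────┬───┐
│A│     │   │
│ │ ┌─┐ ├─╴ │
│↓│ │ │ │↱ ↓│
│ │ │ │ │ ╷ │
│↓│ │ │ │↑│↓│
│ ╵ │ └─┘ │ │
│↓  │↱ → ↑│↓│
│ ┌─┘ ┌───┤ │
│↓│↱ ↑│   │↓│
│ ╵ ┌─┘ ╶─┘ │
│↳ ↑│      B│
└───┴───────┘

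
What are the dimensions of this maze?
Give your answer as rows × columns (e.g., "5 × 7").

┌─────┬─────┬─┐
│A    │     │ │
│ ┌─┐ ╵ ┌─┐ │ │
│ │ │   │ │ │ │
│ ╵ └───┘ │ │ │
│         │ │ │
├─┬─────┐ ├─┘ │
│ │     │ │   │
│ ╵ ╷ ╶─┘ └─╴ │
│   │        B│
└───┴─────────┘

Counting the maze dimensions:
Rows (vertical): 5
Columns (horizontal): 7
Dimensions: 5 × 7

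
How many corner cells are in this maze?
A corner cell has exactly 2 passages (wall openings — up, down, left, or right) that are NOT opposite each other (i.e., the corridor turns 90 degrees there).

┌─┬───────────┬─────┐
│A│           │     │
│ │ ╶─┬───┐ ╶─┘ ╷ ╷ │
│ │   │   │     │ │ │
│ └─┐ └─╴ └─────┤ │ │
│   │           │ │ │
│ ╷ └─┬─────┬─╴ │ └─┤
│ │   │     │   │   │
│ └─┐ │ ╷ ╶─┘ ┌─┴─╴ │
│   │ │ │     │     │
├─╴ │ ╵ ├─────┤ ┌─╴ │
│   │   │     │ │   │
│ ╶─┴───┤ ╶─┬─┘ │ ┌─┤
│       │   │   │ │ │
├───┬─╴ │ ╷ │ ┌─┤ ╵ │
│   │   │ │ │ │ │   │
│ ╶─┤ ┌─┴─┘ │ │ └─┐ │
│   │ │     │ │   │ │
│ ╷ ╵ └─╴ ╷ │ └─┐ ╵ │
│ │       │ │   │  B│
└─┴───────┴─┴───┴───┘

Counting corner cells (2 non-opposite passages):
Total corners: 47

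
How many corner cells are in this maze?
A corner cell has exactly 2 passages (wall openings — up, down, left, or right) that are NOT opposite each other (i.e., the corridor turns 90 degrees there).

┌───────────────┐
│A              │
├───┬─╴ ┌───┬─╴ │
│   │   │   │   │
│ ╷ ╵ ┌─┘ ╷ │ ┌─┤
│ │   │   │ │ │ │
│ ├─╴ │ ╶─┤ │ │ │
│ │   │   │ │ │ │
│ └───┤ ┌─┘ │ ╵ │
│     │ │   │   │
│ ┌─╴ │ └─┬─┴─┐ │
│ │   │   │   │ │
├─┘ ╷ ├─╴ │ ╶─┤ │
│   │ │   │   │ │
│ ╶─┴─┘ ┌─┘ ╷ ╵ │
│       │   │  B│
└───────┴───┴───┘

Counting corner cells (2 non-opposite passages):
Total corners: 30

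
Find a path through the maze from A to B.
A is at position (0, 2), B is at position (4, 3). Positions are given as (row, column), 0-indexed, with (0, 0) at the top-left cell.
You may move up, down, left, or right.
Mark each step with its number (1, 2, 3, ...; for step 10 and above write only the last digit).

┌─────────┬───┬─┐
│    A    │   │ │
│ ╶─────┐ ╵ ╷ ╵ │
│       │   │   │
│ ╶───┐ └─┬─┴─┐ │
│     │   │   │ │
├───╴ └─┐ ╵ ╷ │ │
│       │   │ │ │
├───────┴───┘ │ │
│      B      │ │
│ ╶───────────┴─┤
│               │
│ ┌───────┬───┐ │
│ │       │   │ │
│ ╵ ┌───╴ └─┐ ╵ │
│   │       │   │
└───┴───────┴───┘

Finding the shortest path from (0, 2) to (4, 3):
Path length: 17 steps
Directions: left → left → down → right → right → right → down → right → down → right → up → right → down → down → left → left → left

Solution:

┌─────────┬───┬─┐
│2 1 A    │   │ │
│ ╶─────┐ ╵ ╷ ╵ │
│3 4 5 6│   │   │
│ ╶───┐ └─┬─┴─┐ │
│     │7 8│1 2│ │
├───╴ └─┐ ╵ ╷ │ │
│       │9 0│3│ │
├───────┴───┘ │ │
│      B 6 5 4│ │
│ ╶───────────┴─┤
│               │
│ ┌───────┬───┐ │
│ │       │   │ │
│ ╵ ┌───╴ └─┐ ╵ │
│   │       │   │
└───┴───────┴───┘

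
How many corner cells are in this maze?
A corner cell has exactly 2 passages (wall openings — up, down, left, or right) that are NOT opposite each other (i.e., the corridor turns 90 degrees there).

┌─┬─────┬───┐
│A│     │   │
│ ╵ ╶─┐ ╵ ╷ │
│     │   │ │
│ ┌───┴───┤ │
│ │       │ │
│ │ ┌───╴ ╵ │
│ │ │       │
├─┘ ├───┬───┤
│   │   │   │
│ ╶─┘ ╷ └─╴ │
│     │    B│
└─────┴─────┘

Counting corner cells (2 non-opposite passages):
Total corners: 18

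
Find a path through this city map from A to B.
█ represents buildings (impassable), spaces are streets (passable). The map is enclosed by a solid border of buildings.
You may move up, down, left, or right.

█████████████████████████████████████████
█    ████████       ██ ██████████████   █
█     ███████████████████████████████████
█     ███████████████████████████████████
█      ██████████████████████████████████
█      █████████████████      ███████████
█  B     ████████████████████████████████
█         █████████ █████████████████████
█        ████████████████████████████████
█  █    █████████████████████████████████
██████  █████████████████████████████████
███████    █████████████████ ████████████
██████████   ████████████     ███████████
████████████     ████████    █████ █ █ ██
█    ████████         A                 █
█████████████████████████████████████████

Finding the shortest path from A to B:
Movement: cardinal only
Path length: 27 steps
Directions: left → left → left → left → left → left → up → left → left → left → left → up → left → left → up → left → left → left → up → up → up → up → up → left → left → left → left

Solution:

█████████████████████████████████████████
█    ████████       ██ ██████████████   █
█     ███████████████████████████████████
█     ███████████████████████████████████
█      ██████████████████████████████████
█      █████████████████      ███████████
█  B←←←↰ ████████████████████████████████
█      ↑  █████████ █████████████████████
█      ↑ ████████████████████████████████
█  █   ↑█████████████████████████████████
██████ ↑█████████████████████████████████
███████↑←←↰█████████████████ ████████████
██████████↑←↰████████████     ███████████
████████████↑←←←↰████████    █████ █ █ ██
█    ████████   ↑←←←←←A                 █
█████████████████████████████████████████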